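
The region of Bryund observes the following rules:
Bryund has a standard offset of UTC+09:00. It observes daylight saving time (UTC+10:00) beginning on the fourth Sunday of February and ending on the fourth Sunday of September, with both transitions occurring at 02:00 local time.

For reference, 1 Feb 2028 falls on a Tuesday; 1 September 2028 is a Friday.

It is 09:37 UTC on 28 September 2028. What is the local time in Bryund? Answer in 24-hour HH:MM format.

18:37

1 February 2028 is a Tuesday, so the first Sunday is February 6 and the fourth is February 27.
1 September 2028 is a Friday, so the first Sunday is September 3 and the fourth is September 24.
At the standard offset (UTC+09:00), 09:37 UTC + 9h = 18:37 Bryund standard time.
Daylight saving runs 27 February – 24 September; the standard-time date in Bryund, 28 September 2028, is outside that window, so Bryund is on standard time at UTC+09:00.
09:37 UTC + 9h = 18:37 local.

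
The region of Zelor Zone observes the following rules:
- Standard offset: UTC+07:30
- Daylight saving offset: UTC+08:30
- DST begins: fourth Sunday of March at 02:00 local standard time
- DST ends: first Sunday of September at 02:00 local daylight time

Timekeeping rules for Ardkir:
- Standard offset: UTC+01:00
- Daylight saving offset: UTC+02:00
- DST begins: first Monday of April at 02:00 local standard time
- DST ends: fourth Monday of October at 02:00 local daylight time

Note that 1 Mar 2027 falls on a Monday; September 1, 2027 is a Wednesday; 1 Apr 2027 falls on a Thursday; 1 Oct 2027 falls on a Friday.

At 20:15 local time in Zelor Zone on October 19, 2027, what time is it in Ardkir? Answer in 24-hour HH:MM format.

1 March 2027 is a Monday, so the first Sunday is March 7 and the fourth is March 28.
1 September 2027 is a Wednesday, so the first Sunday is September 5.
October 19, 2027 is outside the daylight-saving period (28 March – 5 September), so Zelor Zone is on standard time, UTC+07:30.
20:15 Zelor Zone − 7h30m = 12:45 UTC.
1 April 2027 is a Thursday, so the first Monday is April 5.
1 October 2027 is a Friday, so the first Monday is October 4 and the fourth is October 25.
At the standard offset (UTC+01:00), 12:45 UTC + 1h = 13:45 Ardkir standard time.
The standard-time date in Ardkir, October 19, 2027, falls between 5 April and 25 October, so daylight saving is in effect and Ardkir is at UTC+02:00.
12:45 UTC + 2h = 14:45 Ardkir.

14:45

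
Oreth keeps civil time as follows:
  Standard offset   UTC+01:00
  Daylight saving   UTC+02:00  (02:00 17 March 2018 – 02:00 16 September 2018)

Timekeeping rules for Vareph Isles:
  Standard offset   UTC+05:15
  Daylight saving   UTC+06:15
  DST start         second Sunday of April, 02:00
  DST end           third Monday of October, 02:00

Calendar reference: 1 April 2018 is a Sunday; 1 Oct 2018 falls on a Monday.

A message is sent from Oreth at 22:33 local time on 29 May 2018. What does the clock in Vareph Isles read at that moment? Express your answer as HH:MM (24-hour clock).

29 May 2018 falls between 17 March and 16 September, so daylight saving is in effect and Oreth is at UTC+02:00.
22:33 Oreth − 2h = 20:33 UTC.
1 April 2018 is a Sunday, so the first Sunday is April 1 and the second is April 8.
1 October 2018 is a Monday, so the first Monday is October 1 and the third is October 15.
At the standard offset (UTC+05:15), 20:33 UTC + 5h15m = 01:48 Vareph Isles standard time (rolling into the next day, 30 May 2018).
The standard-time date in Vareph Isles, 30 May 2018, falls between 8 April and 15 October, so daylight saving is in effect and Vareph Isles is at UTC+06:15.
20:33 UTC + 6h15m = 02:48 Vareph Isles (rolling into the next day, 30 May 2018).

02:48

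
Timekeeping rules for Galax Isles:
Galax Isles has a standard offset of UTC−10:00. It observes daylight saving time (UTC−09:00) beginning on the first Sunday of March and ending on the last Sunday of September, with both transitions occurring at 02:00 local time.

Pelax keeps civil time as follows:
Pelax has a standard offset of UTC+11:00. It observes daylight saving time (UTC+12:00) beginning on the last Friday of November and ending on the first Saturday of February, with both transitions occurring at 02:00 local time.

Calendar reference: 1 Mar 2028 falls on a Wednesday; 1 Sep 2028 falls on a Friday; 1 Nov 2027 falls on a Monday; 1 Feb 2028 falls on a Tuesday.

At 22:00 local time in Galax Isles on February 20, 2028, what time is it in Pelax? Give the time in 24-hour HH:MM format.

19:00

1 March 2028 is a Wednesday, so the first Sunday is March 5.
1 September 2028 is a Friday, so Sundays fall on 3, 10, 17, 24; the last is September 24.
Daylight saving runs 5 March – 24 September; February 20, 2028 is outside that window, so Galax Isles is on standard time at UTC−10:00.
22:00 Galax Isles + 10h = 08:00 UTC (rolling into the next day, 21 February 2028).
1 November 2027 is a Monday, so Fridays fall on 5, 12, 19, 26; the last is November 26.
1 February 2028 is a Tuesday, so the first Saturday is February 5.
At the standard offset (UTC+11:00), 08:00 UTC + 11h = 19:00 Pelax standard time.
The standard-time date in Pelax, February 21, 2028, is outside the daylight-saving period (26 November 2027 – 5 February 2028), so Pelax is on standard time, UTC+11:00.
08:00 UTC + 11h = 19:00 Pelax.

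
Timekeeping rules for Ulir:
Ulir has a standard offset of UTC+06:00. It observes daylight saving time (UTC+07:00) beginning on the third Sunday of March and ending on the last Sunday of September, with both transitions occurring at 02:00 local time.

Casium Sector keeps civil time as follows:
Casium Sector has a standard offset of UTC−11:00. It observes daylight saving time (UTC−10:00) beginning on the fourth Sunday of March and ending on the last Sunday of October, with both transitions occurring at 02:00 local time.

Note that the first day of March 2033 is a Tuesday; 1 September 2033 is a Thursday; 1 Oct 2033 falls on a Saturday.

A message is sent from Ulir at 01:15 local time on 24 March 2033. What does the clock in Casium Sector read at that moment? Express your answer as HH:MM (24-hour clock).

07:15

1 March 2033 is a Tuesday, so the first Sunday is March 6 and the third is March 20.
1 September 2033 is a Thursday, so Sundays fall on 4, 11, 18, 25; the last is September 25.
24 March 2033 lies within the daylight-saving period (20 March – 25 September), so Ulir is on daylight time, UTC+07:00.
01:15 Ulir − 7h = 18:15 UTC (rolling into the previous day, 23 March 2033).
1 March 2033 is a Tuesday, so the first Sunday is March 6 and the fourth is March 27.
1 October 2033 is a Saturday, so Sundays fall on 2, 9, 16, 23, 30; the last is October 30.
At the standard offset (UTC−11:00), 18:15 UTC − 11h = 07:15 Casium Sector standard time.
The standard-time date in Casium Sector, 23 March 2033, does not fall between 27 March and 30 October, so daylight saving is not in effect and Casium Sector is at UTC−11:00.
18:15 UTC − 11h = 07:15 Casium Sector.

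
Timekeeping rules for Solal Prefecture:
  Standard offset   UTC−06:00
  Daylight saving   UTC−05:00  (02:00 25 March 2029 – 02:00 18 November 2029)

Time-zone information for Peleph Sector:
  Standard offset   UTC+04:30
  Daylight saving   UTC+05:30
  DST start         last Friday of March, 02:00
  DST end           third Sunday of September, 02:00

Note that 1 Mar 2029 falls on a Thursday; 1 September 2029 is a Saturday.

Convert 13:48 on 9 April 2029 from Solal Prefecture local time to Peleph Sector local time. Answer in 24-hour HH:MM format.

00:18

Daylight saving runs 25 March – 18 November; 9 April 2029 is inside that window, so Solal Prefecture is at UTC−05:00.
13:48 Solal Prefecture + 5h = 18:48 UTC.
1 March 2029 is a Thursday, so Fridays fall on 2, 9, 16, 23, 30; the last is March 30.
1 September 2029 is a Saturday, so the first Sunday is September 2 and the third is September 16.
At the standard offset (UTC+04:30), 18:48 UTC + 4h30m = 23:18 Peleph Sector standard time.
Daylight saving runs 30 March – 16 September; the standard-time date in Peleph Sector, 9 April 2029, is inside that window, so Peleph Sector is at UTC+05:30.
18:48 UTC + 5h30m = 00:18 Peleph Sector (rolling into the next day, 10 April 2029).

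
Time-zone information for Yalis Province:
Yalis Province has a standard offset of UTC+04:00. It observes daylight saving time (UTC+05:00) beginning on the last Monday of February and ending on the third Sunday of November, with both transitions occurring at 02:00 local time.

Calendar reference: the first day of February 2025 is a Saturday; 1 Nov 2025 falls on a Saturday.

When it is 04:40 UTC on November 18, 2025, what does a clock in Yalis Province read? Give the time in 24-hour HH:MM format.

08:40

1 February 2025 is a Saturday, so Mondays fall on 3, 10, 17, 24; the last is February 24.
1 November 2025 is a Saturday, so the first Sunday is November 2 and the third is November 16.
At the standard offset (UTC+04:00), 04:40 UTC + 4h = 08:40 Yalis Province standard time.
The standard-time date in Yalis Province, November 18, 2025, is outside the daylight-saving period (24 February – 16 November), so Yalis Province is on standard time, UTC+04:00.
04:40 UTC + 4h = 08:40 local.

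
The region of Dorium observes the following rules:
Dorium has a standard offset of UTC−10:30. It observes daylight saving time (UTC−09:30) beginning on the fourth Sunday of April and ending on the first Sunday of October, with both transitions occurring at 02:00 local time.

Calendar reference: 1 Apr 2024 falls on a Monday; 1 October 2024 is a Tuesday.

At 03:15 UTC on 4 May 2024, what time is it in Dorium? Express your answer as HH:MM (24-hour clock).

1 April 2024 is a Monday, so the first Sunday is April 7 and the fourth is April 28.
1 October 2024 is a Tuesday, so the first Sunday is October 6.
At the standard offset (UTC−10:30), 03:15 UTC − 10h30m = 16:45 Dorium standard time (rolling into the previous day, 3 May 2024).
The standard-time date in Dorium, 3 May 2024, lies within the daylight-saving period (28 April – 6 October), so Dorium is on daylight time, UTC−09:30.
03:15 UTC − 9h30m = 17:45 local (rolling into the previous day, 3 May 2024).

17:45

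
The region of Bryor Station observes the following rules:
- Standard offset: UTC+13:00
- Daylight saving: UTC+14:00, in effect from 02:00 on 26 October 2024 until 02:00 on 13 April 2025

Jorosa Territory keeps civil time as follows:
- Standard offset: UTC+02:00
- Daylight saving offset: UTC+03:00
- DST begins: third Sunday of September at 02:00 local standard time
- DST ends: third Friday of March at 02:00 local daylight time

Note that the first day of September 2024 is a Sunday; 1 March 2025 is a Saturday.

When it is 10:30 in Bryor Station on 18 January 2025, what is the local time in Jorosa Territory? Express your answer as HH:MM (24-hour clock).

23:30

Daylight saving runs 26 October 2024 – 13 April 2025; 18 January 2025 is inside that window, so Bryor Station is at UTC+14:00.
10:30 Bryor Station − 14h = 20:30 UTC (rolling into the previous day, 17 January 2025).
1 September 2024 is a Sunday, so the first Sunday is September 1 and the third is September 15.
1 March 2025 is a Saturday, so the first Friday is March 7 and the third is March 21.
At the standard offset (UTC+02:00), 20:30 UTC + 2h = 22:30 Jorosa Territory standard time.
Daylight saving runs 15 September 2024 – 21 March 2025; the standard-time date in Jorosa Territory, 17 January 2025, is inside that window, so Jorosa Territory is at UTC+03:00.
20:30 UTC + 3h = 23:30 Jorosa Territory.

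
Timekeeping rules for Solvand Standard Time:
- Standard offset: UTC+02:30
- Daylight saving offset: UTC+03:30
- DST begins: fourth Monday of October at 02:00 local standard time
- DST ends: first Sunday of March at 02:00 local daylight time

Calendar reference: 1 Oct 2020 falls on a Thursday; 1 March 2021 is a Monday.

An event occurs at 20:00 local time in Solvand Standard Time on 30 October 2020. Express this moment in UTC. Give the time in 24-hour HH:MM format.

1 October 2020 is a Thursday, so the first Monday is October 5 and the fourth is October 26.
1 March 2021 is a Monday, so the first Sunday is March 7.
Daylight saving runs 26 October 2020 – 7 March 2021; 30 October 2020 is inside that window, so Solvand Standard Time is at UTC+03:30.
20:00 local − 3h30m = 16:30 UTC.

16:30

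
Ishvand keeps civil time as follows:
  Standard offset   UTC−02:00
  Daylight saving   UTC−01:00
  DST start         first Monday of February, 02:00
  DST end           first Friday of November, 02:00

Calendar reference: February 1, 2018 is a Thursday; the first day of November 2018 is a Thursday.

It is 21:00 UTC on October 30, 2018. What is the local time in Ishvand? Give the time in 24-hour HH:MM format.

20:00

1 February 2018 is a Thursday, so the first Monday is February 5.
1 November 2018 is a Thursday, so the first Friday is November 2.
At the standard offset (UTC−02:00), 21:00 UTC − 2h = 19:00 Ishvand standard time.
Daylight saving runs 5 February – 2 November; the standard-time date in Ishvand, October 30, 2018, is inside that window, so Ishvand is at UTC−01:00.
21:00 UTC − 1h = 20:00 local.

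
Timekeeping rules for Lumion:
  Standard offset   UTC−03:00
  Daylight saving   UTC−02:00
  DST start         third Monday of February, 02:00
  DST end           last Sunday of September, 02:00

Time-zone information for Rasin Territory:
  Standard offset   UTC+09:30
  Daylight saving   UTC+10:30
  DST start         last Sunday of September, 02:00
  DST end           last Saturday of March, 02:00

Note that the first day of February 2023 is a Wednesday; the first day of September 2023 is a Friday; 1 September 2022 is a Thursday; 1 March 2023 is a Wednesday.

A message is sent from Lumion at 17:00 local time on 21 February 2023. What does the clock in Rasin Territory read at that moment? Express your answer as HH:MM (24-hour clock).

05:30

1 February 2023 is a Wednesday, so the first Monday is February 6 and the third is February 20.
1 September 2023 is a Friday, so Sundays fall on 3, 10, 17, 24; the last is September 24.
Daylight saving runs 20 February – 24 September; 21 February 2023 is inside that window, so Lumion is at UTC−02:00.
17:00 Lumion + 2h = 19:00 UTC.
1 September 2022 is a Thursday, so Sundays fall on 4, 11, 18, 25; the last is September 25.
1 March 2023 is a Wednesday, so Saturdays fall on 4, 11, 18, 25; the last is March 25.
At the standard offset (UTC+09:30), 19:00 UTC + 9h30m = 04:30 Rasin Territory standard time (rolling into the next day, 22 February 2023).
Daylight saving runs 25 September 2022 – 25 March 2023; the standard-time date in Rasin Territory, 22 February 2023, is inside that window, so Rasin Territory is at UTC+10:30.
19:00 UTC + 10h30m = 05:30 Rasin Territory (rolling into the next day, 22 February 2023).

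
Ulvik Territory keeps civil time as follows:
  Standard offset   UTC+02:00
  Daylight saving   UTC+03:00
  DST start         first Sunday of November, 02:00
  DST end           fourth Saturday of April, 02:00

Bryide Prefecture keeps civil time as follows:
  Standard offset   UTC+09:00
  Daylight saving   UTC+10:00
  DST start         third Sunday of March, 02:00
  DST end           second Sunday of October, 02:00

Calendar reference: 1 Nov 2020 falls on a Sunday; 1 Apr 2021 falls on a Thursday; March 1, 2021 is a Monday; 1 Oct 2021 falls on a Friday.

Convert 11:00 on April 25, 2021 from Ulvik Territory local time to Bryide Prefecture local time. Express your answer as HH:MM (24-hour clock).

1 November 2020 is a Sunday, so the first Sunday is November 1.
1 April 2021 is a Thursday, so the first Saturday is April 3 and the fourth is April 24.
Daylight saving runs 1 November 2020 – 24 April 2021; April 25, 2021 is outside that window, so Ulvik Territory is on standard time at UTC+02:00.
11:00 Ulvik Territory − 2h = 09:00 UTC.
1 March 2021 is a Monday, so the first Sunday is March 7 and the third is March 21.
1 October 2021 is a Friday, so the first Sunday is October 3 and the second is October 10.
At the standard offset (UTC+09:00), 09:00 UTC + 9h = 18:00 Bryide Prefecture standard time.
The standard-time date in Bryide Prefecture, April 25, 2021, lies within the daylight-saving period (21 March – 10 October), so Bryide Prefecture is on daylight time, UTC+10:00.
09:00 UTC + 10h = 19:00 Bryide Prefecture.

19:00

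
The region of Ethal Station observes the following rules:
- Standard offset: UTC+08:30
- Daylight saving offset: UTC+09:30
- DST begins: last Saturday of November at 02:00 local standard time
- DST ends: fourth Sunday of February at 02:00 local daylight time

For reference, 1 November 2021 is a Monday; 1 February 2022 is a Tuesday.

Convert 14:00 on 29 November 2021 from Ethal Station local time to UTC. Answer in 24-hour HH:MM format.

04:30

1 November 2021 is a Monday, so Saturdays fall on 6, 13, 20, 27; the last is November 27.
1 February 2022 is a Tuesday, so the first Sunday is February 6 and the fourth is February 27.
29 November 2021 lies within the daylight-saving period (27 November 2021 – 27 February 2022), so Ethal Station is on daylight time, UTC+09:30.
14:00 local − 9h30m = 04:30 UTC.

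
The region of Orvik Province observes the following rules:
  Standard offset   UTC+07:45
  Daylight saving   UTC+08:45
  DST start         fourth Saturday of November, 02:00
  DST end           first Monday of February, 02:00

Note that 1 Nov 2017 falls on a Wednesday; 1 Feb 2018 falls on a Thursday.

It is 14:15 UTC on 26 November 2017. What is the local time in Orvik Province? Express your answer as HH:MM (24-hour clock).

23:00

1 November 2017 is a Wednesday, so the first Saturday is November 4 and the fourth is November 25.
1 February 2018 is a Thursday, so the first Monday is February 5.
At the standard offset (UTC+07:45), 14:15 UTC + 7h45m = 22:00 Orvik Province standard time.
The standard-time date in Orvik Province, 26 November 2017, falls between 25 November 2017 and 5 February 2018, so daylight saving is in effect and Orvik Province is at UTC+08:45.
14:15 UTC + 8h45m = 23:00 local.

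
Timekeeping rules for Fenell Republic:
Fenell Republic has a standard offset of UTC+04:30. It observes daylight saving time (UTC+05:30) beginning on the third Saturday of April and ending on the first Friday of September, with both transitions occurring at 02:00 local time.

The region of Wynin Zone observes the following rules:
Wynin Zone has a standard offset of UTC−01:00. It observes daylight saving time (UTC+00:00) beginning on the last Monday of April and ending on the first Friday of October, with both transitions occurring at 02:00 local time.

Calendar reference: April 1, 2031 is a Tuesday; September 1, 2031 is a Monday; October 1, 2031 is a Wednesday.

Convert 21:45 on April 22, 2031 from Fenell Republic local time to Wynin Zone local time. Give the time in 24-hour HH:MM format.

1 April 2031 is a Tuesday, so the first Saturday is April 5 and the third is April 19.
1 September 2031 is a Monday, so the first Friday is September 5.
Daylight saving runs 19 April – 5 September; April 22, 2031 is inside that window, so Fenell Republic is at UTC+05:30.
21:45 Fenell Republic − 5h30m = 16:15 UTC.
1 April 2031 is a Tuesday, so Mondays fall on 7, 14, 21, 28; the last is April 28.
1 October 2031 is a Wednesday, so the first Friday is October 3.
At the standard offset (UTC−01:00), 16:15 UTC − 1h = 15:15 Wynin Zone standard time.
The standard-time date in Wynin Zone, April 22, 2031, does not fall between 28 April and 3 October, so daylight saving is not in effect and Wynin Zone is at UTC−01:00.
16:15 UTC − 1h = 15:15 Wynin Zone.

15:15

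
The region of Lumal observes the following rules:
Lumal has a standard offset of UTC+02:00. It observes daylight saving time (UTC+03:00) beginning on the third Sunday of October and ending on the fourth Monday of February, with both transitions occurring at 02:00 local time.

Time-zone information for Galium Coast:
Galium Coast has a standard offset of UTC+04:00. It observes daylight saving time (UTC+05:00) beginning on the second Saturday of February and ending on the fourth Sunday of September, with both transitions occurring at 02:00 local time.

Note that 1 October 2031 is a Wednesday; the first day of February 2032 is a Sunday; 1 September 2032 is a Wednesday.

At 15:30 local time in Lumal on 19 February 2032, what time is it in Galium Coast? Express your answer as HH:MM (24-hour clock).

1 October 2031 is a Wednesday, so the first Sunday is October 5 and the third is October 19.
1 February 2032 is a Sunday, so the first Monday is February 2 and the fourth is February 23.
Daylight saving runs 19 October 2031 – 23 February 2032; 19 February 2032 is inside that window, so Lumal is at UTC+03:00.
15:30 Lumal − 3h = 12:30 UTC.
1 February 2032 is a Sunday, so the first Saturday is February 7 and the second is February 14.
1 September 2032 is a Wednesday, so the first Sunday is September 5 and the fourth is September 26.
At the standard offset (UTC+04:00), 12:30 UTC + 4h = 16:30 Galium Coast standard time.
The standard-time date in Galium Coast, 19 February 2032, lies within the daylight-saving period (14 February – 26 September), so Galium Coast is on daylight time, UTC+05:00.
12:30 UTC + 5h = 17:30 Galium Coast.

17:30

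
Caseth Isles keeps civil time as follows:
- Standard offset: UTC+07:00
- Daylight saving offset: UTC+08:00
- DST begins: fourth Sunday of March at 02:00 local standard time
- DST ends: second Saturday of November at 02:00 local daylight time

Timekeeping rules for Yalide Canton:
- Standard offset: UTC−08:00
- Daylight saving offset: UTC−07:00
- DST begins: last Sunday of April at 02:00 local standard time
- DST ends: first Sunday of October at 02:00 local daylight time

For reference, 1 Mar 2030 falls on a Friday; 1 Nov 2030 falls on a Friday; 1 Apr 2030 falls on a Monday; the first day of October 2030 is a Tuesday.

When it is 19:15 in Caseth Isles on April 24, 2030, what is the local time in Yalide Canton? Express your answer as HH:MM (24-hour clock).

1 March 2030 is a Friday, so the first Sunday is March 3 and the fourth is March 24.
1 November 2030 is a Friday, so the first Saturday is November 2 and the second is November 9.
April 24, 2030 lies within the daylight-saving period (24 March – 9 November), so Caseth Isles is on daylight time, UTC+08:00.
19:15 Caseth Isles − 8h = 11:15 UTC.
1 April 2030 is a Monday, so Sundays fall on 7, 14, 21, 28; the last is April 28.
1 October 2030 is a Tuesday, so the first Sunday is October 6.
At the standard offset (UTC−08:00), 11:15 UTC − 8h = 03:15 Yalide Canton standard time.
The standard-time date in Yalide Canton, April 24, 2030, is outside the daylight-saving period (28 April – 6 October), so Yalide Canton is on standard time, UTC−08:00.
11:15 UTC − 8h = 03:15 Yalide Canton.

03:15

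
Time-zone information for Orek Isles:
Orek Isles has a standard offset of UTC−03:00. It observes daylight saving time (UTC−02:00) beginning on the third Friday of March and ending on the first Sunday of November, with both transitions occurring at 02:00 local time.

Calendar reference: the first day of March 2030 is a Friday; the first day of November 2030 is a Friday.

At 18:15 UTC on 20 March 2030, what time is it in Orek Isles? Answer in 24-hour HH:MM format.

16:15

1 March 2030 is a Friday, so the first Friday is March 1 and the third is March 15.
1 November 2030 is a Friday, so the first Sunday is November 3.
At the standard offset (UTC−03:00), 18:15 UTC − 3h = 15:15 Orek Isles standard time.
The standard-time date in Orek Isles, 20 March 2030, falls between 15 March and 3 November, so daylight saving is in effect and Orek Isles is at UTC−02:00.
18:15 UTC − 2h = 16:15 local.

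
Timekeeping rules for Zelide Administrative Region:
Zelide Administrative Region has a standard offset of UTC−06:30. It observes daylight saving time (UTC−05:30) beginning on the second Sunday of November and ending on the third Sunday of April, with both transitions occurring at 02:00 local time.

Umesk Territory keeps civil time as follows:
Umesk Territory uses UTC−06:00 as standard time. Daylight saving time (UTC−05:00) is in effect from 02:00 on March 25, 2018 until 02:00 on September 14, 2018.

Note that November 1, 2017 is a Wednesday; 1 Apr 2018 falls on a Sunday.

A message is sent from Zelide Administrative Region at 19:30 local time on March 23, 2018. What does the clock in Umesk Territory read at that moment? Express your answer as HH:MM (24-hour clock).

1 November 2017 is a Wednesday, so the first Sunday is November 5 and the second is November 12.
1 April 2018 is a Sunday, so the first Sunday is April 1 and the third is April 15.
March 23, 2018 falls between 12 November 2017 and 15 April 2018, so daylight saving is in effect and Zelide Administrative Region is at UTC−05:30.
19:30 Zelide Administrative Region + 5h30m = 01:00 UTC (rolling into the next day, 24 March 2018).
At the standard offset (UTC−06:00), 01:00 UTC − 6h = 19:00 Umesk Territory standard time (rolling into the previous day, 23 March 2018).
The standard-time date in Umesk Territory, March 23, 2018, does not fall between 25 March and 14 September, so daylight saving is not in effect and Umesk Territory is at UTC−06:00.
01:00 UTC − 6h = 19:00 Umesk Territory (rolling into the previous day, 23 March 2018).

19:00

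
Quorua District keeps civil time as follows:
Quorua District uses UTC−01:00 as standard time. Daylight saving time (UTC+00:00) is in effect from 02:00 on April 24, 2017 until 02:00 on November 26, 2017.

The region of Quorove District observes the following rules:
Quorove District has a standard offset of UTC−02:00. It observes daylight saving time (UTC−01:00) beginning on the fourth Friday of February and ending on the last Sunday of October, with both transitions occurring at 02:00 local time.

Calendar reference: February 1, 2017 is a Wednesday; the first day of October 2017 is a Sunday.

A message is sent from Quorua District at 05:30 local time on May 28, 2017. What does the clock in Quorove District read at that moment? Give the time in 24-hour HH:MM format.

04:30

Daylight saving runs 24 April – 26 November; May 28, 2017 is inside that window, so Quorua District is at UTC+00:00.
05:30 Quorua District − 0h = 05:30 UTC.
1 February 2017 is a Wednesday, so the first Friday is February 3 and the fourth is February 24.
1 October 2017 is a Sunday, so Sundays fall on 1, 8, 15, 22, 29; the last is October 29.
At the standard offset (UTC−02:00), 05:30 UTC − 2h = 03:30 Quorove District standard time.
The standard-time date in Quorove District, May 28, 2017, lies within the daylight-saving period (24 February – 29 October), so Quorove District is on daylight time, UTC−01:00.
05:30 UTC − 1h = 04:30 Quorove District.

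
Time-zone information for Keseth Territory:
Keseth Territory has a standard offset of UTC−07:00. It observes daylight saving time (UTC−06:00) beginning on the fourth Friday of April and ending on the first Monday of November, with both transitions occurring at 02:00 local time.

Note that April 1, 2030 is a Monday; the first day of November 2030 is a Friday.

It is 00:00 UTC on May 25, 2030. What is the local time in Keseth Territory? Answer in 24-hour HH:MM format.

18:00

1 April 2030 is a Monday, so the first Friday is April 5 and the fourth is April 26.
1 November 2030 is a Friday, so the first Monday is November 4.
At the standard offset (UTC−07:00), 00:00 UTC − 7h = 17:00 Keseth Territory standard time (rolling into the previous day, 24 May 2030).
Daylight saving runs 26 April – 4 November; the standard-time date in Keseth Territory, May 24, 2030, is inside that window, so Keseth Territory is at UTC−06:00.
00:00 UTC − 6h = 18:00 local (rolling into the previous day, 24 May 2030).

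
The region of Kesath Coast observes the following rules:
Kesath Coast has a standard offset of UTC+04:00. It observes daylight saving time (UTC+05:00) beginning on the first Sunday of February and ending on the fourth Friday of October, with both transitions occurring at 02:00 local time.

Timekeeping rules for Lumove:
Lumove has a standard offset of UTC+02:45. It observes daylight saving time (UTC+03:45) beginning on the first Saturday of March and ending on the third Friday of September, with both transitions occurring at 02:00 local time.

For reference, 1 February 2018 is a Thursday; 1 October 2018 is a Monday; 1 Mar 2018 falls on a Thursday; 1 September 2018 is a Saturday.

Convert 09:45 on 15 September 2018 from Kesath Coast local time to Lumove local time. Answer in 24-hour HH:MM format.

1 February 2018 is a Thursday, so the first Sunday is February 4.
1 October 2018 is a Monday, so the first Friday is October 5 and the fourth is October 26.
Daylight saving runs 4 February – 26 October; 15 September 2018 is inside that window, so Kesath Coast is at UTC+05:00.
09:45 Kesath Coast − 5h = 04:45 UTC.
1 March 2018 is a Thursday, so the first Saturday is March 3.
1 September 2018 is a Saturday, so the first Friday is September 7 and the third is September 21.
At the standard offset (UTC+02:45), 04:45 UTC + 2h45m = 07:30 Lumove standard time.
The standard-time date in Lumove, 15 September 2018, lies within the daylight-saving period (3 March – 21 September), so Lumove is on daylight time, UTC+03:45.
04:45 UTC + 3h45m = 08:30 Lumove.

08:30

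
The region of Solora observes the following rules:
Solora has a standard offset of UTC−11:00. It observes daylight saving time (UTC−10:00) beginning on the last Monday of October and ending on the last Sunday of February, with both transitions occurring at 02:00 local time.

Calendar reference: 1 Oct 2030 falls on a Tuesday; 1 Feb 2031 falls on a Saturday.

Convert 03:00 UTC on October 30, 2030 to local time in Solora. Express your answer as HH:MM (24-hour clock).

17:00

1 October 2030 is a Tuesday, so Mondays fall on 7, 14, 21, 28; the last is October 28.
1 February 2031 is a Saturday, so Sundays fall on 2, 9, 16, 23; the last is February 23.
At the standard offset (UTC−11:00), 03:00 UTC − 11h = 16:00 Solora standard time (rolling into the previous day, 29 October 2030).
The standard-time date in Solora, October 29, 2030, falls between 28 October 2030 and 23 February 2031, so daylight saving is in effect and Solora is at UTC−10:00.
03:00 UTC − 10h = 17:00 local (rolling into the previous day, 29 October 2030).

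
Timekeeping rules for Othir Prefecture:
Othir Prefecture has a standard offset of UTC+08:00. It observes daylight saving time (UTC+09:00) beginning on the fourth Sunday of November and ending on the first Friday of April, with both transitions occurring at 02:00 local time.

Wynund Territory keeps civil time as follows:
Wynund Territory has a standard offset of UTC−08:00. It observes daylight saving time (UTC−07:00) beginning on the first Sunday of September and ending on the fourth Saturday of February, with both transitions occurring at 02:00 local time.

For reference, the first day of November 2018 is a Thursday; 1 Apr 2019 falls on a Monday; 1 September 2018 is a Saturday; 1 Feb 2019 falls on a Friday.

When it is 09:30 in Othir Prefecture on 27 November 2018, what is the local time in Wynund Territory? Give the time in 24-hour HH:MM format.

17:30

1 November 2018 is a Thursday, so the first Sunday is November 4 and the fourth is November 25.
1 April 2019 is a Monday, so the first Friday is April 5.
27 November 2018 lies within the daylight-saving period (25 November 2018 – 5 April 2019), so Othir Prefecture is on daylight time, UTC+09:00.
09:30 Othir Prefecture − 9h = 00:30 UTC.
1 September 2018 is a Saturday, so the first Sunday is September 2.
1 February 2019 is a Friday, so the first Saturday is February 2 and the fourth is February 23.
At the standard offset (UTC−08:00), 00:30 UTC − 8h = 16:30 Wynund Territory standard time (rolling into the previous day, 26 November 2018).
Daylight saving runs 2 September 2018 – 23 February 2019; the standard-time date in Wynund Territory, 26 November 2018, is inside that window, so Wynund Territory is at UTC−07:00.
00:30 UTC − 7h = 17:30 Wynund Territory (rolling into the previous day, 26 November 2018).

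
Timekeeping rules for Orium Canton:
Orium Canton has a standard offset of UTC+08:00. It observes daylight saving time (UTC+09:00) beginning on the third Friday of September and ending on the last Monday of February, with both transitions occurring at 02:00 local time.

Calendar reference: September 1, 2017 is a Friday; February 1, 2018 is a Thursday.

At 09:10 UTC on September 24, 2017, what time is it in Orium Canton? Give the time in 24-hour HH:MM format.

1 September 2017 is a Friday, so the first Friday is September 1 and the third is September 15.
1 February 2018 is a Thursday, so Mondays fall on 5, 12, 19, 26; the last is February 26.
At the standard offset (UTC+08:00), 09:10 UTC + 8h = 17:10 Orium Canton standard time.
Daylight saving runs 15 September 2017 – 26 February 2018; the standard-time date in Orium Canton, September 24, 2017, is inside that window, so Orium Canton is at UTC+09:00.
09:10 UTC + 9h = 18:10 local.

18:10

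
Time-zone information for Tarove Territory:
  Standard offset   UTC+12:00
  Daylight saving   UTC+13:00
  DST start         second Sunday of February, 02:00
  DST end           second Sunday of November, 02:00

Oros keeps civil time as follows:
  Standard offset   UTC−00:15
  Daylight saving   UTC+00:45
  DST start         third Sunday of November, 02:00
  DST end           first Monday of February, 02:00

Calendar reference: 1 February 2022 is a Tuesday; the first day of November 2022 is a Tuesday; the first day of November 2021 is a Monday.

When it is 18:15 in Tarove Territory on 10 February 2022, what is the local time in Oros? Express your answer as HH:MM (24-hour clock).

1 February 2022 is a Tuesday, so the first Sunday is February 6 and the second is February 13.
1 November 2022 is a Tuesday, so the first Sunday is November 6 and the second is November 13.
10 February 2022 does not fall between 13 February and 13 November, so daylight saving is not in effect and Tarove Territory is at UTC+12:00.
18:15 Tarove Territory − 12h = 06:15 UTC.
1 November 2021 is a Monday, so the first Sunday is November 7 and the third is November 21.
1 February 2022 is a Tuesday, so the first Monday is February 7.
At the standard offset (UTC−00:15), 06:15 UTC − 0h15m = 06:00 Oros standard time.
The standard-time date in Oros, 10 February 2022, does not fall between 21 November 2021 and 7 February 2022, so daylight saving is not in effect and Oros is at UTC−00:15.
06:15 UTC − 0h15m = 06:00 Oros.

06:00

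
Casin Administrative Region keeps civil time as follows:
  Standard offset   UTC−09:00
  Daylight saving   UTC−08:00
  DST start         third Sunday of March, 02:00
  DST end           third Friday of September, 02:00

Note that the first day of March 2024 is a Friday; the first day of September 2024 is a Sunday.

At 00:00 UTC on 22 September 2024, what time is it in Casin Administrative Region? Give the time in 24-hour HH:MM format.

1 March 2024 is a Friday, so the first Sunday is March 3 and the third is March 17.
1 September 2024 is a Sunday, so the first Friday is September 6 and the third is September 20.
At the standard offset (UTC−09:00), 00:00 UTC − 9h = 15:00 Casin Administrative Region standard time (rolling into the previous day, 21 September 2024).
Daylight saving runs 17 March – 20 September; the standard-time date in Casin Administrative Region, 21 September 2024, is outside that window, so Casin Administrative Region is on standard time at UTC−09:00.
00:00 UTC − 9h = 15:00 local (rolling into the previous day, 21 September 2024).

15:00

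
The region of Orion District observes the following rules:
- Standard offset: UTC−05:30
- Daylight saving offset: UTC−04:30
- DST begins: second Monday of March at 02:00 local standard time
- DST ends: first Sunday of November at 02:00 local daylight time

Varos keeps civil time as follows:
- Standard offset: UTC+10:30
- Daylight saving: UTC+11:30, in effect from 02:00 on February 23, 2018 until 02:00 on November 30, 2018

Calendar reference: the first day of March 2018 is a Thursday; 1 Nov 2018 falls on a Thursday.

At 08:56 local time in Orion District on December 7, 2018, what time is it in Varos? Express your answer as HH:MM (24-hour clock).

1 March 2018 is a Thursday, so the first Monday is March 5 and the second is March 12.
1 November 2018 is a Thursday, so the first Sunday is November 4.
December 7, 2018 does not fall between 12 March and 4 November, so daylight saving is not in effect and Orion District is at UTC−05:30.
08:56 Orion District + 5h30m = 14:26 UTC.
At the standard offset (UTC+10:30), 14:26 UTC + 10h30m = 00:56 Varos standard time (rolling into the next day, 8 December 2018).
The standard-time date in Varos, December 8, 2018, is outside the daylight-saving period (23 February – 30 November), so Varos is on standard time, UTC+10:30.
14:26 UTC + 10h30m = 00:56 Varos (rolling into the next day, 8 December 2018).

00:56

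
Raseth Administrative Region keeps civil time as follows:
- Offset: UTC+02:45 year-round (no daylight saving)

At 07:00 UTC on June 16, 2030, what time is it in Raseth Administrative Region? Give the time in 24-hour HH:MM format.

09:45

Raseth Administrative Region stays on UTC+02:45 all year.
07:00 UTC + 2h45m = 09:45 local.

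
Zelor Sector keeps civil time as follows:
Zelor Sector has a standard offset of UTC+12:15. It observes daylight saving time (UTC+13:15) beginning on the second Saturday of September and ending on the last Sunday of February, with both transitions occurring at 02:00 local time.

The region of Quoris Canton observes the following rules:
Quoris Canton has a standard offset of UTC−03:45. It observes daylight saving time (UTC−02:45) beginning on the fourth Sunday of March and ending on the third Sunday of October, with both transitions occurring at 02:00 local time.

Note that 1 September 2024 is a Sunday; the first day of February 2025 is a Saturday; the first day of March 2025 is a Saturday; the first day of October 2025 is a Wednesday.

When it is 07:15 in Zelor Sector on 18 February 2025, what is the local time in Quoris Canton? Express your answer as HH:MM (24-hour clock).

14:15

1 September 2024 is a Sunday, so the first Saturday is September 7 and the second is September 14.
1 February 2025 is a Saturday, so Sundays fall on 2, 9, 16, 23; the last is February 23.
18 February 2025 falls between 14 September 2024 and 23 February 2025, so daylight saving is in effect and Zelor Sector is at UTC+13:15.
07:15 Zelor Sector − 13h15m = 18:00 UTC (rolling into the previous day, 17 February 2025).
1 March 2025 is a Saturday, so the first Sunday is March 2 and the fourth is March 23.
1 October 2025 is a Wednesday, so the first Sunday is October 5 and the third is October 19.
At the standard offset (UTC−03:45), 18:00 UTC − 3h45m = 14:15 Quoris Canton standard time.
Daylight saving runs 23 March – 19 October; the standard-time date in Quoris Canton, 17 February 2025, is outside that window, so Quoris Canton is on standard time at UTC−03:45.
18:00 UTC − 3h45m = 14:15 Quoris Canton.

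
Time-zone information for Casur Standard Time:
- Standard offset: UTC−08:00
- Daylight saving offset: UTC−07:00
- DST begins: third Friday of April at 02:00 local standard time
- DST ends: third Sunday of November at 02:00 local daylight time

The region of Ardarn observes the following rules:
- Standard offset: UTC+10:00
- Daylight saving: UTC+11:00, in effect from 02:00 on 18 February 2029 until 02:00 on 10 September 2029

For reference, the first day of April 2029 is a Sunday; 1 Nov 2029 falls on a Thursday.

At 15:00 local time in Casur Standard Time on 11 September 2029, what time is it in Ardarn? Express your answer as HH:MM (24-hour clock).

1 April 2029 is a Sunday, so the first Friday is April 6 and the third is April 20.
1 November 2029 is a Thursday, so the first Sunday is November 4 and the third is November 18.
Daylight saving runs 20 April – 18 November; 11 September 2029 is inside that window, so Casur Standard Time is at UTC−07:00.
15:00 Casur Standard Time + 7h = 22:00 UTC.
At the standard offset (UTC+10:00), 22:00 UTC + 10h = 08:00 Ardarn standard time (rolling into the next day, 12 September 2029).
The standard-time date in Ardarn, 12 September 2029, does not fall between 18 February and 10 September, so daylight saving is not in effect and Ardarn is at UTC+10:00.
22:00 UTC + 10h = 08:00 Ardarn (rolling into the next day, 12 September 2029).

08:00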